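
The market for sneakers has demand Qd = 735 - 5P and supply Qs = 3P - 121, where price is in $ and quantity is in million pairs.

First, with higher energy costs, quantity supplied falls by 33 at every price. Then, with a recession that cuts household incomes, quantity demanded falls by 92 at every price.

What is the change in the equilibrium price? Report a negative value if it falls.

Solve the original market: 735 - 5P = 3P - 121, hence P = 107 and Q = 200.
With the change applied: demand Qd = 643 - 5P, supply Qs = 3P - 154.
Clearing the new market: 643 - 5P = 3P - 154, so P = 99.625 and Q = 144.875.
ΔP = 99.625 − 107 = -7.375.

-7.375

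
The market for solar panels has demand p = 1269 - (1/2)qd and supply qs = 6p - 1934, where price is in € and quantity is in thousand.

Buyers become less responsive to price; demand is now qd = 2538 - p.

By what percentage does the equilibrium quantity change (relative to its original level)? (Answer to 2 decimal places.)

+33.74

Initially, 2538 - 2p = 6p - 1934, so 4472 = 8p and p = 559, q = 1420.
With the change applied: demand qd = 2538 - p, supply qs = 6p - 1934.
New equilibrium: 2538 - p = 6p - 1934 ⇒ 4472 = 7p ⇒ p = 4472/7 ≈ 638.8571, q = 13294/7 ≈ 1899.1429.
%Δq = (1899.1429 − 1420) / 1420 × 100 = +33.74%.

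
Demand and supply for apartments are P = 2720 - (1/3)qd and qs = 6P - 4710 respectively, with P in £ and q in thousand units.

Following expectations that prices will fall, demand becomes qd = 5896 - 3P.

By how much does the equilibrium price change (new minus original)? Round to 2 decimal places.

-251.56

Before the shock: 8160 - 3P = 6P - 4710 ⇒ 12870 = 9P ⇒ P = 1430, q = 3870.
With the change applied: demand qd = 5896 - 3P, supply qs = 6P - 4710.
New equilibrium: 5896 - 3P = 6P - 4710 ⇒ 10606 = 9P ⇒ P = 10606/9 ≈ 1178.4444, q = 7082/3 ≈ 2360.6667.
ΔP = 1178.4444 − 1430 = -251.56.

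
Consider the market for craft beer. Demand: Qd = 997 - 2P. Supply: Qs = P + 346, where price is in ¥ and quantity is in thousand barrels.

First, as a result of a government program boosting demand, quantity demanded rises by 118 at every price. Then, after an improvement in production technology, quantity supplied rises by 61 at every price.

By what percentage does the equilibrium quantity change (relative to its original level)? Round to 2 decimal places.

+14.21

Original equilibrium: 997 - 2P = P + 346 gives 651 = 3P, so P = 217 and Q = 563.
The new curves are Qd = 1115 - 2P (demand) and Qs = P + 407 (supply).
Equate the new curves: 1115 - 2P = P + 407, giving 708 = 3P, P = 236, Q = 643.
%ΔQ = (643 − 563) / 563 × 100 = +14.21%.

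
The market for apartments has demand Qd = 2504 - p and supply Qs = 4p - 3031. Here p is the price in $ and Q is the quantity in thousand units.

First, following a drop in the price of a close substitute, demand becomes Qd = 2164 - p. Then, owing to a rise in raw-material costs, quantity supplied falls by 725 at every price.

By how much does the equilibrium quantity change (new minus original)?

-417

Before the shock: 2504 - p = 4p - 3031 ⇒ 5535 = 5p ⇒ p = 1107, Q = 1397.
With the change applied: demand Qd = 2164 - p, supply Qs = 4p - 3756.
New equilibrium: 2164 - p = 4p - 3756 ⇒ 5920 = 5p ⇒ p = 1184, Q = 980.
ΔQ = 980 − 1397 = -417.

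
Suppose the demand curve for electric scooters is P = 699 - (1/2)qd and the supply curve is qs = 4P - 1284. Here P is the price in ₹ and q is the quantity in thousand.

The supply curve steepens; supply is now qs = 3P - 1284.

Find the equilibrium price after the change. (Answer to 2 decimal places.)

536.40

Original equilibrium: 1398 - 2P = 4P - 1284 gives 2682 = 6P, so P = 447 and q = 504.
After the shift, demand is qd = 1398 - 2P and supply is qs = 3P - 1284.
Equate the new curves: 1398 - 2P = 3P - 1284, giving 2682 = 5P, P = 536.4, q = 325.2.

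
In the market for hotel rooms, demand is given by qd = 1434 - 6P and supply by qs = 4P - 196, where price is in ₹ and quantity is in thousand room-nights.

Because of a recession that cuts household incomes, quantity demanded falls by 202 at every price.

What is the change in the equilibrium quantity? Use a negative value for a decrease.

-80.8

Before the shock: 1434 - 6P = 4P - 196 ⇒ 1630 = 10P ⇒ P = 163, q = 456.
The new curves are qd = 1232 - 6P (demand) and qs = 4P - 196 (supply).
Clearing the new market: 1232 - 6P = 4P - 196, so P = 142.8 and q = 375.2.
Δq = 375.2 − 456 = -80.8.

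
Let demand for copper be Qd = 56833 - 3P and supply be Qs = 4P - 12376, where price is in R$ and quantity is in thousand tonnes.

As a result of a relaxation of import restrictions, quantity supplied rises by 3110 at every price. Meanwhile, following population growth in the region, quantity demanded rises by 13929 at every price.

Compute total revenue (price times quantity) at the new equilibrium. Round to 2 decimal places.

416880551.02

Solve the original market: 56833 - 3P = 4P - 12376, hence P = 9887 and Q = 27172.
After the shift, demand is Qd = 70762 - 3P and supply is Qs = 4P - 9266.
New equilibrium: 70762 - 3P = 4P - 9266 ⇒ 80028 = 7P ⇒ P = 80028/7 ≈ 11432.5714, Q = 255250/7 ≈ 36464.2857.
New expenditure = 11432.5714 × 36464.2857 = 416880551.02.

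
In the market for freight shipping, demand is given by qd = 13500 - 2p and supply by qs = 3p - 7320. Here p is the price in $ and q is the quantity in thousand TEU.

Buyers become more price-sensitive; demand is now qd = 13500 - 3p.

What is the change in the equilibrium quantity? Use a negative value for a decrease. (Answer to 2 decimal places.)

-2082.00

Original equilibrium: 13500 - 2p = 3p - 7320 gives 20820 = 5p, so p = 4164 and q = 5172.
The shock moves the curves to qd = 13500 - 3p and qs = 3p - 7320.
Equate the new curves: 13500 - 3p = 3p - 7320, giving 20820 = 6p, p = 3470, q = 3090.
Δq = 3090 − 5172 = -2082.00.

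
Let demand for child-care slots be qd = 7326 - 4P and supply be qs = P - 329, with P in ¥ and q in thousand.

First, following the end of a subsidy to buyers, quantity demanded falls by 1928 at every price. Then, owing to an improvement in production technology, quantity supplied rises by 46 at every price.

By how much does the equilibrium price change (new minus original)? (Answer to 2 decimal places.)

-394.80

Before the shock: 7326 - 4P = P - 329 ⇒ 7655 = 5P ⇒ P = 1531, q = 1202.
With the change applied: demand qd = 5398 - 4P, supply qs = P - 283.
New equilibrium: 5398 - 4P = P - 283 ⇒ 5681 = 5P ⇒ P = 1136.2, q = 853.2.
ΔP = 1136.2 − 1531 = -394.80.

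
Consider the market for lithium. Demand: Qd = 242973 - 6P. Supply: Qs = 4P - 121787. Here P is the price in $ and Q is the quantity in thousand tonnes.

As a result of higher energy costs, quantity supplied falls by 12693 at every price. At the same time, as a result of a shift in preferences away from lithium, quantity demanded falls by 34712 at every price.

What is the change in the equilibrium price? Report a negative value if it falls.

Solve the original market: 242973 - 6P = 4P - 121787, hence P = 36476 and Q = 24117.
With the change applied: demand Qd = 208261 - 6P, supply Qs = 4P - 134480.
Setting them equal: 208261 - 6P = 4P - 134480 → 342741 = 10P, so P = 34274.1 and Q = 2616.4.
ΔP = 34274.1 − 36476 = -2201.9.

-2201.9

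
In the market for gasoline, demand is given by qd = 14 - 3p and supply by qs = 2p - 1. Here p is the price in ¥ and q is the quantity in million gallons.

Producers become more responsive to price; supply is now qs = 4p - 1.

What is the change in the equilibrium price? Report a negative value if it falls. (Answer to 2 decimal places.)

Initially, 14 - 3p = 2p - 1, so 15 = 5p and p = 3, q = 5.
With the change applied: demand qd = 14 - 3p, supply qs = 4p - 1.
Equate the new curves: 14 - 3p = 4p - 1, giving 15 = 7p, p = 15/7 ≈ 2.1429, q = 53/7 ≈ 7.5714.
Δp = 2.1429 − 3 = -0.86.

-0.86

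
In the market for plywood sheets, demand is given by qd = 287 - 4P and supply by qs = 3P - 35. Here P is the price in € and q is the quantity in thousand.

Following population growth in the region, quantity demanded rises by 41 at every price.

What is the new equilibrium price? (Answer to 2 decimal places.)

51.86

Initially, 287 - 4P = 3P - 35, so 322 = 7P and P = 46, q = 103.
With the change applied: demand qd = 328 - 4P, supply qs = 3P - 35.
Setting them equal: 328 - 4P = 3P - 35 → 363 = 7P, so P = 363/7 ≈ 51.8571 and q = 844/7 ≈ 120.5714.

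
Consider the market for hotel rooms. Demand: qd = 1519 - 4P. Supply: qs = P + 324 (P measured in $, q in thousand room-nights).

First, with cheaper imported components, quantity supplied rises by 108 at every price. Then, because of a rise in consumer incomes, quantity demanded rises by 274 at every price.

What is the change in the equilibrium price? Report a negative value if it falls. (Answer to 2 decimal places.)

+33.20

Solve the original market: 1519 - 4P = P + 324, hence P = 239 and q = 563.
The new curves are qd = 1793 - 4P (demand) and qs = P + 432 (supply).
Equate the new curves: 1793 - 4P = P + 432, giving 1361 = 5P, P = 272.2, q = 704.2.
ΔP = 272.2 − 239 = +33.20.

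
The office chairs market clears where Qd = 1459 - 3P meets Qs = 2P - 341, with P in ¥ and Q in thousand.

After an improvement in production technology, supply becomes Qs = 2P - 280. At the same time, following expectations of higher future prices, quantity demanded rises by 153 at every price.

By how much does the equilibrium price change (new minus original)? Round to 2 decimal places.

+18.40

Initially, 1459 - 3P = 2P - 341, so 1800 = 5P and P = 360, Q = 379.
With the change applied: demand Qd = 1612 - 3P, supply Qs = 2P - 280.
Clearing the new market: 1612 - 3P = 2P - 280, so P = 378.4 and Q = 476.8.
ΔP = 378.4 − 360 = +18.40.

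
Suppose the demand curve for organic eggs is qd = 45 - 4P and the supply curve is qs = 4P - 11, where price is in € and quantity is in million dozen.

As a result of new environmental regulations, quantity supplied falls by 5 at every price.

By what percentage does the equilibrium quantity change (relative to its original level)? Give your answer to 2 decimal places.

Original equilibrium: 45 - 4P = 4P - 11 gives 56 = 8P, so P = 7 and q = 17.
With the change applied: demand qd = 45 - 4P, supply qs = 4P - 16.
Setting them equal: 45 - 4P = 4P - 16 → 61 = 8P, so P = 7.625 and q = 14.5.
%Δq = (14.5 − 17) / 17 × 100 = -14.71%.

-14.71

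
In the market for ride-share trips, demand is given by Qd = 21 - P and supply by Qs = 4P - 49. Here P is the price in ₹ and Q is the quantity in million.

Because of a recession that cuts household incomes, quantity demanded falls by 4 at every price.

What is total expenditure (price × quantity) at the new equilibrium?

Solve the original market: 21 - P = 4P - 49, hence P = 14 and Q = 7.
The shock moves the curves to Qd = 17 - P and Qs = 4P - 49.
New equilibrium: 17 - P = 4P - 49 ⇒ 66 = 5P ⇒ P = 13.2, Q = 3.8.
New expenditure = 13.2 × 3.8 = 50.16.

50.16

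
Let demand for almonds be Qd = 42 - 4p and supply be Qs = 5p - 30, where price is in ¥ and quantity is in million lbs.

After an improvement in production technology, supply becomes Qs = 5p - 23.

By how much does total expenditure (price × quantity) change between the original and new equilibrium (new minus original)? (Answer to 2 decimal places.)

Original equilibrium: 42 - 4p = 5p - 30 gives 72 = 9p, so p = 8 and Q = 10.
With the change applied: demand Qd = 42 - 4p, supply Qs = 5p - 23.
Setting them equal: 42 - 4p = 5p - 23 → 65 = 9p, so p = 65/9 ≈ 7.2222 and Q = 118/9 ≈ 13.1111.
Expenditure moves from 8×10 = 80 to 7.2222×13.1111 = 94.6914; change = +14.69.

+14.69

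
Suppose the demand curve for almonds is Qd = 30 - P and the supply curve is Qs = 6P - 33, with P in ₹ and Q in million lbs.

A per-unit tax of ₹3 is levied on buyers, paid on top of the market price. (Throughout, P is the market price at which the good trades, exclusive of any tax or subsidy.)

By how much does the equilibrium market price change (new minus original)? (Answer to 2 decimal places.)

Solve the original market: 30 - P = 6P - 33, hence P = 9 and Q = 21.
Since buyers pay the price plus the tax, the effective demand curve becomes Qd = 27 - P.
Setting them equal: 27 - P = 6P - 33 → 60 = 7P, so P = 60/7 ≈ 8.5714 and Q = 129/7 ≈ 18.4286.
ΔP = 8.5714 − 9 = -0.43.

-0.43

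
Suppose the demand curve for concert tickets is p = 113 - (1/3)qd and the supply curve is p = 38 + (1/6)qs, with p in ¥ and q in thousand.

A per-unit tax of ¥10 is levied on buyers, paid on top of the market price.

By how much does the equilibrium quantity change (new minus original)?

-20

Solve the original market: 339 - 3p = 6p - 228, hence p = 63 and q = 150.
Since buyers pay the price plus the tax, the effective demand curve becomes qd = 309 - 3p.
Clearing the new market: 309 - 3p = 6p - 228, so p = 179/3 ≈ 59.6667 and q = 130.
Δq = 130 − 150 = -20.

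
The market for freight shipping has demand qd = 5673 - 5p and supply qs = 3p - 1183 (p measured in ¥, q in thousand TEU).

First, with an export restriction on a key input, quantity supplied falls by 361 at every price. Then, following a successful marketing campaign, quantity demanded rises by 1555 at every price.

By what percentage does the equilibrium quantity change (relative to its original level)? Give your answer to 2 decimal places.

Solve the original market: 5673 - 5p = 3p - 1183, hence p = 857 and q = 1388.
The shock moves the curves to qd = 7228 - 5p and qs = 3p - 1544.
New equilibrium: 7228 - 5p = 3p - 1544 ⇒ 8772 = 8p ⇒ p = 1096.5, q = 1745.5.
%Δq = (1745.5 − 1388) / 1388 × 100 = +25.76%.

+25.76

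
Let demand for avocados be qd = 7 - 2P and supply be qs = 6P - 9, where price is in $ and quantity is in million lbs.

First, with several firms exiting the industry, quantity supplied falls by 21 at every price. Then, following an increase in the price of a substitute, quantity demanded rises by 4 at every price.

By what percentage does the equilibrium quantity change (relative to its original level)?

Before the shock: 7 - 2P = 6P - 9 ⇒ 16 = 8P ⇒ P = 2, q = 3.
With the change applied: demand qd = 11 - 2P, supply qs = 6P - 30.
New equilibrium: 11 - 2P = 6P - 30 ⇒ 41 = 8P ⇒ P = 5.125, q = 0.75.
%Δq = (0.75 − 3) / 3 × 100 = -75%.

-75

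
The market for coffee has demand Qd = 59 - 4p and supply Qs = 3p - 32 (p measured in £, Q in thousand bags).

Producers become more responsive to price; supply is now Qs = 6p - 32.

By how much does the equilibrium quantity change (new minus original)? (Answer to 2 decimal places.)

+15.60

Solve the original market: 59 - 4p = 3p - 32, hence p = 13 and Q = 7.
With the change applied: demand Qd = 59 - 4p, supply Qs = 6p - 32.
Equate the new curves: 59 - 4p = 6p - 32, giving 91 = 10p, p = 9.1, Q = 22.6.
ΔQ = 22.6 − 7 = +15.60.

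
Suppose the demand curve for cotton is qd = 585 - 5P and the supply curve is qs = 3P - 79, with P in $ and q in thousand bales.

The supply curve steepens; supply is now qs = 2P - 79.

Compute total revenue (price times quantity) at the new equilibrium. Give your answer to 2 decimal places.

10502.04

Original equilibrium: 585 - 5P = 3P - 79 gives 664 = 8P, so P = 83 and q = 170.
The shock moves the curves to qd = 585 - 5P and qs = 2P - 79.
Equate the new curves: 585 - 5P = 2P - 79, giving 664 = 7P, P = 664/7 ≈ 94.8571, q = 775/7 ≈ 110.7143.
New expenditure = 94.8571 × 110.7143 = 10502.04.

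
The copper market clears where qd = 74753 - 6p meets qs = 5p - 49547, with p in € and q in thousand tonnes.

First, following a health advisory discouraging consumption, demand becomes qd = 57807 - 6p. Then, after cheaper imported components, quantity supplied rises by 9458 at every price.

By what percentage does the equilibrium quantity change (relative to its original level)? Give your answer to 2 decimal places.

Original equilibrium: 74753 - 6p = 5p - 49547 gives 124300 = 11p, so p = 11300 and q = 6953.
The shock moves the curves to qd = 57807 - 6p and qs = 5p - 40089.
Clearing the new market: 57807 - 6p = 5p - 40089, so p = 97896/11 ≈ 8899.6364 and q = 48501/11 ≈ 4409.1818.
%Δq = (4409.1818 − 6953) / 6953 × 100 = -36.59%.

-36.59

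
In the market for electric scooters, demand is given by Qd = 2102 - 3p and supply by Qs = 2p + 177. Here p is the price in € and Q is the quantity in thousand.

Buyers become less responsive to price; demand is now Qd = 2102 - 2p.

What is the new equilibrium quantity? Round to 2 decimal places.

1139.50

Solve the original market: 2102 - 3p = 2p + 177, hence p = 385 and Q = 947.
With the change applied: demand Qd = 2102 - 2p, supply Qs = 2p + 177.
Equate the new curves: 2102 - 2p = 2p + 177, giving 1925 = 4p, p = 481.25, Q = 1139.5.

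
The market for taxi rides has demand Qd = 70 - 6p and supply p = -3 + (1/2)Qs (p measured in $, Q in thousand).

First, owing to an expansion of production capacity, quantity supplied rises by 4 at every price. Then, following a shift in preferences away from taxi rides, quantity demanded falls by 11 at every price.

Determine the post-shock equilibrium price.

6.125

Original equilibrium: 70 - 6p = 2p + 6 gives 64 = 8p, so p = 8 and Q = 22.
With the change applied: demand Qd = 59 - 6p, supply Qs = 2p + 10.
Setting them equal: 59 - 6p = 2p + 10 → 49 = 8p, so p = 6.125 and Q = 22.25.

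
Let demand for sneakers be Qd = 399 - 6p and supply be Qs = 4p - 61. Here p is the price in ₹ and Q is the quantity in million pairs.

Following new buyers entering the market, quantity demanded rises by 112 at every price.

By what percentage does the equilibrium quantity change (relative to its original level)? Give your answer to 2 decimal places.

Original equilibrium: 399 - 6p = 4p - 61 gives 460 = 10p, so p = 46 and Q = 123.
After the shift, demand is Qd = 511 - 6p and supply is Qs = 4p - 61.
New equilibrium: 511 - 6p = 4p - 61 ⇒ 572 = 10p ⇒ p = 57.2, Q = 167.8.
%ΔQ = (167.8 − 123) / 123 × 100 = +36.42%.

+36.42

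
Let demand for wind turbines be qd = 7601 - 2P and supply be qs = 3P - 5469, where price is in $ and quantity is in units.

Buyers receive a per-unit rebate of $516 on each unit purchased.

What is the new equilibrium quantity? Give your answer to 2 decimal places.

Before the shock: 7601 - 2P = 3P - 5469 ⇒ 13070 = 5P ⇒ P = 2614, q = 2373.
Since buyers' out-of-pocket price is the market price minus the rebate, the effective demand curve becomes qd = 8633 - 2P.
Equate the new curves: 8633 - 2P = 3P - 5469, giving 14102 = 5P, P = 2820.4, q = 2992.2.

2992.20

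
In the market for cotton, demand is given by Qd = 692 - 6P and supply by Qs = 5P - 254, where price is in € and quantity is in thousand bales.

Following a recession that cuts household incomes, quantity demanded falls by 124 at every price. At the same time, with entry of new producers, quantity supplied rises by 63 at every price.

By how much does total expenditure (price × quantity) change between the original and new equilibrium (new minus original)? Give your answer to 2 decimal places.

-4510.00

Original equilibrium: 692 - 6P = 5P - 254 gives 946 = 11P, so P = 86 and Q = 176.
After the shift, demand is Qd = 568 - 6P and supply is Qs = 5P - 191.
Setting them equal: 568 - 6P = 5P - 191 → 759 = 11P, so P = 69 and Q = 154.
Expenditure moves from 86×176 = 15136 to 69×154 = 10626; change = -4510.00.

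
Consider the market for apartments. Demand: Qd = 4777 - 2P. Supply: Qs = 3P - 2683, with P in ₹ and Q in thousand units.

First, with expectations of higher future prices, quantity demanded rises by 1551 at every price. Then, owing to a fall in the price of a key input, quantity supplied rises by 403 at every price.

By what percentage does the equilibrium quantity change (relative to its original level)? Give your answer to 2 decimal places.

+60.89

Original equilibrium: 4777 - 2P = 3P - 2683 gives 7460 = 5P, so P = 1492 and Q = 1793.
After the shift, demand is Qd = 6328 - 2P and supply is Qs = 3P - 2280.
Clearing the new market: 6328 - 2P = 3P - 2280, so P = 1721.6 and Q = 2884.8.
%ΔQ = (2884.8 − 1793) / 1793 × 100 = +60.89%.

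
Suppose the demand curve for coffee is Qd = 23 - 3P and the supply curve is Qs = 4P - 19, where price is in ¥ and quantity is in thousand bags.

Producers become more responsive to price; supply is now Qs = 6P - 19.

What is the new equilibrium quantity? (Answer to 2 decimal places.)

9.00

Solve the original market: 23 - 3P = 4P - 19, hence P = 6 and Q = 5.
The new curves are Qd = 23 - 3P (demand) and Qs = 6P - 19 (supply).
Equate the new curves: 23 - 3P = 6P - 19, giving 42 = 9P, P = 14/3 ≈ 4.6667, Q = 9.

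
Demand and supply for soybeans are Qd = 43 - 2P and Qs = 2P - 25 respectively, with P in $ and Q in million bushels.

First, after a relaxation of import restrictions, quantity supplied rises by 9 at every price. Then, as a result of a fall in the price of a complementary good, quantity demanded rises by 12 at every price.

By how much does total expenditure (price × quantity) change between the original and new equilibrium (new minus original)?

+193.125

Before the shock: 43 - 2P = 2P - 25 ⇒ 68 = 4P ⇒ P = 17, Q = 9.
After the shift, demand is Qd = 55 - 2P and supply is Qs = 2P - 16.
New equilibrium: 55 - 2P = 2P - 16 ⇒ 71 = 4P ⇒ P = 17.75, Q = 19.5.
Expenditure moves from 17×9 = 153 to 17.75×19.5 = 346.125; change = +193.125.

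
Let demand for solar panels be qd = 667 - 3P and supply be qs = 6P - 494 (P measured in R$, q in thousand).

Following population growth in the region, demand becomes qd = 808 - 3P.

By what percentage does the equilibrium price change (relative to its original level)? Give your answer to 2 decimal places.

+12.14

Initially, 667 - 3P = 6P - 494, so 1161 = 9P and P = 129, q = 280.
With the change applied: demand qd = 808 - 3P, supply qs = 6P - 494.
Equate the new curves: 808 - 3P = 6P - 494, giving 1302 = 9P, P = 434/3 ≈ 144.6667, q = 374.
%ΔP = (144.6667 − 129) / 129 × 100 = +12.14%.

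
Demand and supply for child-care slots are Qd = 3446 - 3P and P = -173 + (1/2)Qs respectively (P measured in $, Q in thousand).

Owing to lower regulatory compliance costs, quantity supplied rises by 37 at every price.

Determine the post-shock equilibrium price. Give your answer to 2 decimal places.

Solve the original market: 3446 - 3P = 2P + 346, hence P = 620 and Q = 1586.
The new curves are Qd = 3446 - 3P (demand) and Qs = 2P + 383 (supply).
Setting them equal: 3446 - 3P = 2P + 383 → 3063 = 5P, so P = 612.6 and Q = 1608.2.

612.60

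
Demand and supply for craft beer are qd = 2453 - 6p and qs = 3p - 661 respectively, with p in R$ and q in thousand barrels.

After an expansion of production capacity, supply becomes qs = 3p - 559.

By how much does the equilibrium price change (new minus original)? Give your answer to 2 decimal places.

Initially, 2453 - 6p = 3p - 661, so 3114 = 9p and p = 346, q = 377.
The new curves are qd = 2453 - 6p (demand) and qs = 3p - 559 (supply).
Clearing the new market: 2453 - 6p = 3p - 559, so p = 1004/3 ≈ 334.6667 and q = 445.
Δp = 334.6667 − 346 = -11.33.

-11.33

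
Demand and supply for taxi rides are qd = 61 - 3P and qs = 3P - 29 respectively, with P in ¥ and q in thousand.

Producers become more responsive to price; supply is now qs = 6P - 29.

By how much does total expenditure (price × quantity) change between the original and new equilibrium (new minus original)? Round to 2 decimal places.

+70.00

Initially, 61 - 3P = 3P - 29, so 90 = 6P and P = 15, q = 16.
The new curves are qd = 61 - 3P (demand) and qs = 6P - 29 (supply).
Equate the new curves: 61 - 3P = 6P - 29, giving 90 = 9P, P = 10, q = 31.
Expenditure moves from 15×16 = 240 to 10×31 = 310; change = +70.00.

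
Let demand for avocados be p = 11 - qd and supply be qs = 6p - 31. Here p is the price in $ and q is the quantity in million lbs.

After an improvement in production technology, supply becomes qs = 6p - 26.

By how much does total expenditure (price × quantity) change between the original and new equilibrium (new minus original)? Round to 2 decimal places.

Original equilibrium: 11 - p = 6p - 31 gives 42 = 7p, so p = 6 and q = 5.
After the shift, demand is qd = 11 - p and supply is qs = 6p - 26.
Setting them equal: 11 - p = 6p - 26 → 37 = 7p, so p = 37/7 ≈ 5.2857 and q = 40/7 ≈ 5.7143.
Expenditure moves from 6×5 = 30 to 5.2857×5.7143 = 30.2041; change = +0.20.

+0.20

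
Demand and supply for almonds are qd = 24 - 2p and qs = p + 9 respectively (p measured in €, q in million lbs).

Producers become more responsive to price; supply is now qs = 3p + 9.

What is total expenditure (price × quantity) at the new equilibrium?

Initially, 24 - 2p = p + 9, so 15 = 3p and p = 5, q = 14.
After the shift, demand is qd = 24 - 2p and supply is qs = 3p + 9.
New equilibrium: 24 - 2p = 3p + 9 ⇒ 15 = 5p ⇒ p = 3, q = 18.
New expenditure = 3 × 18 = 54.

54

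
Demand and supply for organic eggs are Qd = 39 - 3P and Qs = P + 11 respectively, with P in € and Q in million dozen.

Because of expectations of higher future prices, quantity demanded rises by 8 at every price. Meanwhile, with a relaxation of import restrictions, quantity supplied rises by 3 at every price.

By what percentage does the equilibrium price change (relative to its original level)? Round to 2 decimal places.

Before the shock: 39 - 3P = P + 11 ⇒ 28 = 4P ⇒ P = 7, Q = 18.
With the change applied: demand Qd = 47 - 3P, supply Qs = P + 14.
Equate the new curves: 47 - 3P = P + 14, giving 33 = 4P, P = 8.25, Q = 22.25.
%ΔP = (8.25 − 7) / 7 × 100 = +17.86%.

+17.86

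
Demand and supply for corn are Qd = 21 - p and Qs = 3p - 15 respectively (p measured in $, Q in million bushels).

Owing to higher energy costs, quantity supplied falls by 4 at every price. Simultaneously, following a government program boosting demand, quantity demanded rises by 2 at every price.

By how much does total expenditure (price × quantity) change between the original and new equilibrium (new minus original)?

Before the shock: 21 - p = 3p - 15 ⇒ 36 = 4p ⇒ p = 9, Q = 12.
The new curves are Qd = 23 - p (demand) and Qs = 3p - 19 (supply).
Setting them equal: 23 - p = 3p - 19 → 42 = 4p, so p = 10.5 and Q = 12.5.
Expenditure moves from 9×12 = 108 to 10.5×12.5 = 131.25; change = +23.25.

+23.25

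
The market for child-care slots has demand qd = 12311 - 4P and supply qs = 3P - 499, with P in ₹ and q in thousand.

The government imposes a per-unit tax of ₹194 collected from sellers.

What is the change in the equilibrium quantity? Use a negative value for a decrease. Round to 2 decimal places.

-332.57

Initially, 12311 - 4P = 3P - 499, so 12810 = 7P and P = 1830, q = 4991.
Since sellers keep the price net of the tax, the effective supply curve becomes qs = 3P - 1081.
Equate the new curves: 12311 - 4P = 3P - 1081, giving 13392 = 7P, P = 13392/7 ≈ 1913.1429, q = 32609/7 ≈ 4658.4286.
Δq = 4658.4286 − 4991 = -332.57.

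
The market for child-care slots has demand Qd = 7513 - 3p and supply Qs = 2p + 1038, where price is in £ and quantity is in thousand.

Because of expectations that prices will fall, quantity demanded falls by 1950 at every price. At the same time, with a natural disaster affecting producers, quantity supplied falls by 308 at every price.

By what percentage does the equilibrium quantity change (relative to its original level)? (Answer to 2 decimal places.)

Solve the original market: 7513 - 3p = 2p + 1038, hence p = 1295 and Q = 3628.
With the change applied: demand Qd = 5563 - 3p, supply Qs = 2p + 730.
Setting them equal: 5563 - 3p = 2p + 730 → 4833 = 5p, so p = 966.6 and Q = 2663.2.
%ΔQ = (2663.2 − 3628) / 3628 × 100 = -26.59%.

-26.59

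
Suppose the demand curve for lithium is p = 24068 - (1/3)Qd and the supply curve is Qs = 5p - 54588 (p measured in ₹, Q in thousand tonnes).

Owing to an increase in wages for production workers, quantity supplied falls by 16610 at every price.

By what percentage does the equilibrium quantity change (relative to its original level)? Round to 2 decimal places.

-25.26

Initially, 72204 - 3p = 5p - 54588, so 126792 = 8p and p = 15849, Q = 24657.
With the change applied: demand Qd = 72204 - 3p, supply Qs = 5p - 71198.
Equate the new curves: 72204 - 3p = 5p - 71198, giving 143402 = 8p, p = 17925.25, Q = 18428.25.
%ΔQ = (18428.25 − 24657) / 24657 × 100 = -25.26%.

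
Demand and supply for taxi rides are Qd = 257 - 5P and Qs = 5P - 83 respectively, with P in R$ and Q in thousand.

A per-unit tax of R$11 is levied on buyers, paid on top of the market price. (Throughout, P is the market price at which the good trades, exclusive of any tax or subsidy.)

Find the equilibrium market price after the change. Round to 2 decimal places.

Before the shock: 257 - 5P = 5P - 83 ⇒ 340 = 10P ⇒ P = 34, Q = 87.
Since buyers pay the price plus the tax, the effective demand curve becomes Qd = 202 - 5P.
Equate the new curves: 202 - 5P = 5P - 83, giving 285 = 10P, P = 28.5, Q = 59.5.

28.50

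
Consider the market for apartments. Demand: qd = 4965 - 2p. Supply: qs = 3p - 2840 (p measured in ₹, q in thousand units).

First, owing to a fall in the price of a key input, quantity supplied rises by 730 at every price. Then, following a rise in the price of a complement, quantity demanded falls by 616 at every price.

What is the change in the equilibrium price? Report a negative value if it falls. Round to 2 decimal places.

-269.20

Initially, 4965 - 2p = 3p - 2840, so 7805 = 5p and p = 1561, q = 1843.
The new curves are qd = 4349 - 2p (demand) and qs = 3p - 2110 (supply).
New equilibrium: 4349 - 2p = 3p - 2110 ⇒ 6459 = 5p ⇒ p = 1291.8, q = 1765.4.
Δp = 1291.8 − 1561 = -269.20.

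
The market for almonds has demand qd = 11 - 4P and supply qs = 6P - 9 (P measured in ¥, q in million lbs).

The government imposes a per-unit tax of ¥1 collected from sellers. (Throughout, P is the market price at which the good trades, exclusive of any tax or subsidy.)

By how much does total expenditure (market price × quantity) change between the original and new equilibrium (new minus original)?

Original equilibrium: 11 - 4P = 6P - 9 gives 20 = 10P, so P = 2 and q = 3.
Since sellers keep the price net of the tax, the effective supply curve becomes qs = 6P - 15.
Equate the new curves: 11 - 4P = 6P - 15, giving 26 = 10P, P = 2.6, q = 0.6.
Expenditure moves from 2×3 = 6 to 2.6×0.6 = 1.56; change = -4.44.

-4.44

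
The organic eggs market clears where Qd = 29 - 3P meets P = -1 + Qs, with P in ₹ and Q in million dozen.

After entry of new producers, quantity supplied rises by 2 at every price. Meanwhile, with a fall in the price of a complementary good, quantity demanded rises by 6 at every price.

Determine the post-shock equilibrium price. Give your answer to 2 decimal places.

8.00

Original equilibrium: 29 - 3P = P + 1 gives 28 = 4P, so P = 7 and Q = 8.
The shock moves the curves to Qd = 35 - 3P and Qs = P + 3.
New equilibrium: 35 - 3P = P + 3 ⇒ 32 = 4P ⇒ P = 8, Q = 11.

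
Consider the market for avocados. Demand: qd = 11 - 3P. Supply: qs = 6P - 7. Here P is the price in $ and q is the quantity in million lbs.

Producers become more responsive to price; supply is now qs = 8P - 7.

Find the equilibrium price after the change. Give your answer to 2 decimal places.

Original equilibrium: 11 - 3P = 6P - 7 gives 18 = 9P, so P = 2 and q = 5.
After the shift, demand is qd = 11 - 3P and supply is qs = 8P - 7.
New equilibrium: 11 - 3P = 8P - 7 ⇒ 18 = 11P ⇒ P = 18/11 ≈ 1.6364, q = 67/11 ≈ 6.0909.

1.64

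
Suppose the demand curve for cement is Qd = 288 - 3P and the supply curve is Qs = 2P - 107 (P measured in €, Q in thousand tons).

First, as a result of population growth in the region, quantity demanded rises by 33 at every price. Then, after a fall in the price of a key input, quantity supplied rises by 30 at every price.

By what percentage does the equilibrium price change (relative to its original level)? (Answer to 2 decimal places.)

+0.76

Solve the original market: 288 - 3P = 2P - 107, hence P = 79 and Q = 51.
With the change applied: demand Qd = 321 - 3P, supply Qs = 2P - 77.
Setting them equal: 321 - 3P = 2P - 77 → 398 = 5P, so P = 79.6 and Q = 82.2.
%ΔP = (79.6 − 79) / 79 × 100 = +0.76%.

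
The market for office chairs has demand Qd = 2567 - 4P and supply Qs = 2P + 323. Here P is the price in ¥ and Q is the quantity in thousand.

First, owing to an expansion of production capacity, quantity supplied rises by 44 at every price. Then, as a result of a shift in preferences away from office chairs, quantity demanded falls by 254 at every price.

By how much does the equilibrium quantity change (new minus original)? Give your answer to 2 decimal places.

-55.33

Solve the original market: 2567 - 4P = 2P + 323, hence P = 374 and Q = 1071.
The shock moves the curves to Qd = 2313 - 4P and Qs = 2P + 367.
Equate the new curves: 2313 - 4P = 2P + 367, giving 1946 = 6P, P = 973/3 ≈ 324.3333, Q = 3047/3 ≈ 1015.6667.
ΔQ = 1015.6667 − 1071 = -55.33.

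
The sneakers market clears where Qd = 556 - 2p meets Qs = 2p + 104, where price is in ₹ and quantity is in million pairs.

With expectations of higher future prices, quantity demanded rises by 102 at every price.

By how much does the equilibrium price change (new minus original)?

+25.5

Before the shock: 556 - 2p = 2p + 104 ⇒ 452 = 4p ⇒ p = 113, Q = 330.
After the shift, demand is Qd = 658 - 2p and supply is Qs = 2p + 104.
New equilibrium: 658 - 2p = 2p + 104 ⇒ 554 = 4p ⇒ p = 138.5, Q = 381.
Δp = 138.5 − 113 = +25.5.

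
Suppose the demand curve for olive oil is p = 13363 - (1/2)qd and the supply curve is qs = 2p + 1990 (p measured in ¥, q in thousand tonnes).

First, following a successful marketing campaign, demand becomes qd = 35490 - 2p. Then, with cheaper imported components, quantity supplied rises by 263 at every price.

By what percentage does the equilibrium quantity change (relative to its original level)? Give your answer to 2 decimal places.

+31.44

Solve the original market: 26726 - 2p = 2p + 1990, hence p = 6184 and q = 14358.
After the shift, demand is qd = 35490 - 2p and supply is qs = 2p + 2253.
Equate the new curves: 35490 - 2p = 2p + 2253, giving 33237 = 4p, p = 8309.25, q = 18871.5.
%Δq = (18871.5 − 14358) / 14358 × 100 = +31.44%.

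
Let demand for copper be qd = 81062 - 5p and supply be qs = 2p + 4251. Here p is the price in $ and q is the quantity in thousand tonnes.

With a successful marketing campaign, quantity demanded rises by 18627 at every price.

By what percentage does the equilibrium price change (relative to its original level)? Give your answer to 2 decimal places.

Solve the original market: 81062 - 5p = 2p + 4251, hence p = 10973 and q = 26197.
After the shift, demand is qd = 99689 - 5p and supply is qs = 2p + 4251.
New equilibrium: 99689 - 5p = 2p + 4251 ⇒ 95438 = 7p ⇒ p = 13634, q = 31519.
%Δp = (13634 − 10973) / 10973 × 100 = +24.25%.

+24.25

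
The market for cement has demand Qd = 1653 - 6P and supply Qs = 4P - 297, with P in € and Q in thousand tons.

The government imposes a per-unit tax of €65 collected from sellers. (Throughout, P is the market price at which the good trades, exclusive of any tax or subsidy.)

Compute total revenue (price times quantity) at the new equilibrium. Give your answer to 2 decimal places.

72267.00

Before the shock: 1653 - 6P = 4P - 297 ⇒ 1950 = 10P ⇒ P = 195, Q = 483.
Since sellers keep the price net of the tax, the effective supply curve becomes Qs = 4P - 557.
Clearing the new market: 1653 - 6P = 4P - 557, so P = 221 and Q = 327.
New expenditure = 221 × 327 = 72267.00.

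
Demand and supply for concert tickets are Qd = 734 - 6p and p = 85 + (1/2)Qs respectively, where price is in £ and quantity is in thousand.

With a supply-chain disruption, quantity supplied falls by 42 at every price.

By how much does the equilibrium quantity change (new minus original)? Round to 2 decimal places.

-31.50

Initially, 734 - 6p = 2p - 170, so 904 = 8p and p = 113, Q = 56.
After the shift, demand is Qd = 734 - 6p and supply is Qs = 2p - 212.
New equilibrium: 734 - 6p = 2p - 212 ⇒ 946 = 8p ⇒ p = 118.25, Q = 24.5.
ΔQ = 24.5 − 56 = -31.50.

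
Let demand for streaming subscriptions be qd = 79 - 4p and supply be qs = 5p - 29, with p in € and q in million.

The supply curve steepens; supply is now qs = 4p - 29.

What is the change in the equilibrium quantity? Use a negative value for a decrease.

Before the shock: 79 - 4p = 5p - 29 ⇒ 108 = 9p ⇒ p = 12, q = 31.
The new curves are qd = 79 - 4p (demand) and qs = 4p - 29 (supply).
Equate the new curves: 79 - 4p = 4p - 29, giving 108 = 8p, p = 13.5, q = 25.
Δq = 25 − 31 = -6.

-6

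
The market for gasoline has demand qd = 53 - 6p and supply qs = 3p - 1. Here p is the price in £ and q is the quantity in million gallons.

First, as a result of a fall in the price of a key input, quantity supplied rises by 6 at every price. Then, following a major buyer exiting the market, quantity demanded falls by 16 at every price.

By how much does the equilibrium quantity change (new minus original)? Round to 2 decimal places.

-1.33

Solve the original market: 53 - 6p = 3p - 1, hence p = 6 and q = 17.
The new curves are qd = 37 - 6p (demand) and qs = 3p + 5 (supply).
New equilibrium: 37 - 6p = 3p + 5 ⇒ 32 = 9p ⇒ p = 32/9 ≈ 3.5556, q = 47/3 ≈ 15.6667.
Δq = 15.6667 − 17 = -1.33.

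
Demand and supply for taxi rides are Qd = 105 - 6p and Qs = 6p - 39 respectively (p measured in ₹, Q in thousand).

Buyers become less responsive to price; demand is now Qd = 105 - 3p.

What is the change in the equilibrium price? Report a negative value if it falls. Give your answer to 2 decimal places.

+4.00

Before the shock: 105 - 6p = 6p - 39 ⇒ 144 = 12p ⇒ p = 12, Q = 33.
The shock moves the curves to Qd = 105 - 3p and Qs = 6p - 39.
New equilibrium: 105 - 3p = 6p - 39 ⇒ 144 = 9p ⇒ p = 16, Q = 57.
Δp = 16 − 12 = +4.00.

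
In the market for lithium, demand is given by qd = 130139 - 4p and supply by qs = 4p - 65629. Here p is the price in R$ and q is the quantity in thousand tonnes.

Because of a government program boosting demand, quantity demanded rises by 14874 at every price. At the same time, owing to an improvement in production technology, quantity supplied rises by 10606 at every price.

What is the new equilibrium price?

Before the shock: 130139 - 4p = 4p - 65629 ⇒ 195768 = 8p ⇒ p = 24471, q = 32255.
With the change applied: demand qd = 145013 - 4p, supply qs = 4p - 55023.
Clearing the new market: 145013 - 4p = 4p - 55023, so p = 25004.5 and q = 44995.

25004.5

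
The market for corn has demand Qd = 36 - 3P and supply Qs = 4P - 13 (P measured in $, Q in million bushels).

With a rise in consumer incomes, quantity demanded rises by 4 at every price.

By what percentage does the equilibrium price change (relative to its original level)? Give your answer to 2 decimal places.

+8.16

Original equilibrium: 36 - 3P = 4P - 13 gives 49 = 7P, so P = 7 and Q = 15.
The shock moves the curves to Qd = 40 - 3P and Qs = 4P - 13.
Equate the new curves: 40 - 3P = 4P - 13, giving 53 = 7P, P = 53/7 ≈ 7.5714, Q = 121/7 ≈ 17.2857.
%ΔP = (7.5714 − 7) / 7 × 100 = +8.16%.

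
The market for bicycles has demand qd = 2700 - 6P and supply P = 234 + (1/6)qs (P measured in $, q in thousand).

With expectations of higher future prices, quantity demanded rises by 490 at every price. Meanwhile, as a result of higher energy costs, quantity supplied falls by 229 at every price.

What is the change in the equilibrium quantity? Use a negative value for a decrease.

Before the shock: 2700 - 6P = 6P - 1404 ⇒ 4104 = 12P ⇒ P = 342, q = 648.
The shock moves the curves to qd = 3190 - 6P and qs = 6P - 1633.
Setting them equal: 3190 - 6P = 6P - 1633 → 4823 = 12P, so P = 4823/12 ≈ 401.9167 and q = 778.5.
Δq = 778.5 − 648 = +130.5.

+130.5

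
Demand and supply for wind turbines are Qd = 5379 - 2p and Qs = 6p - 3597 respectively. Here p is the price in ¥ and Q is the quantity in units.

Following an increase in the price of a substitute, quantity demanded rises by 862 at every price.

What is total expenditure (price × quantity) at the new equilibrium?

Original equilibrium: 5379 - 2p = 6p - 3597 gives 8976 = 8p, so p = 1122 and Q = 3135.
With the change applied: demand Qd = 6241 - 2p, supply Qs = 6p - 3597.
Clearing the new market: 6241 - 2p = 6p - 3597, so p = 1229.75 and Q = 3781.5.
New expenditure = 1229.75 × 3781.5 = 4650299.625.

4650299.625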